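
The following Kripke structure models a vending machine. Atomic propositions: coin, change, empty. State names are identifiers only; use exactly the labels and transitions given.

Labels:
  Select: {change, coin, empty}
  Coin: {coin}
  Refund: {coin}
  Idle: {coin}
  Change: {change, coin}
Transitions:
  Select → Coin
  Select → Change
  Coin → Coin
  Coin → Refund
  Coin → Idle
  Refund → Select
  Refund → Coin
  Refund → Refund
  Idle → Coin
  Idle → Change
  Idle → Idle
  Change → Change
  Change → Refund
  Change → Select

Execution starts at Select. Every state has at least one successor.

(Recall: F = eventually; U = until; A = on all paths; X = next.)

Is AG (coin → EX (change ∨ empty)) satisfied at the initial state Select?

States satisfying coin → EX (change ∨ empty): {Select, Refund, Idle, Change}.
States satisfying AG (coin → EX (change ∨ empty)): ∅.
Coin is reachable from Select and violates coin → EX (change ∨ empty), so AG fails at Select.
Select ∉ Sat(AG (coin → EX (change ∨ empty))).

Does not hold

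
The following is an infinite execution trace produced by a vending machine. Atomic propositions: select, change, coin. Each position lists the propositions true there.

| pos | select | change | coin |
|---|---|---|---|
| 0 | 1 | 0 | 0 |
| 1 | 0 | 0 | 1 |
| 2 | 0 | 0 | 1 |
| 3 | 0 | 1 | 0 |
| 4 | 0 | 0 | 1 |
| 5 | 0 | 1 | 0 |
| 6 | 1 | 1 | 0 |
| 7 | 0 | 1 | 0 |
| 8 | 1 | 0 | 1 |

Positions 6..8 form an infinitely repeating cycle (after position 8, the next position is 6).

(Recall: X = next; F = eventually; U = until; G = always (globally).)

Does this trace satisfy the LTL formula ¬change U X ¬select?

Walking from position 0: X ¬select first holds at position 0, and ¬change holds at every earlier position along the way, so ¬change U X ¬select holds.

Satisfied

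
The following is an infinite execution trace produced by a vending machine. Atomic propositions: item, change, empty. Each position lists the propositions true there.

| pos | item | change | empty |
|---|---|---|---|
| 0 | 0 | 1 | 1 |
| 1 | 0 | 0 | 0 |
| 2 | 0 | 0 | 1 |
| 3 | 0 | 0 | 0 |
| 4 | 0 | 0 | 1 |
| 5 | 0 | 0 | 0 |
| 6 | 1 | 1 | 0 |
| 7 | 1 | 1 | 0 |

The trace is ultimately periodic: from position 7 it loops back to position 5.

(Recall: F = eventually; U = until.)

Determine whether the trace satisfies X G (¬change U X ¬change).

No

The position after 0 is 1; G (¬change U X ¬change) is false there.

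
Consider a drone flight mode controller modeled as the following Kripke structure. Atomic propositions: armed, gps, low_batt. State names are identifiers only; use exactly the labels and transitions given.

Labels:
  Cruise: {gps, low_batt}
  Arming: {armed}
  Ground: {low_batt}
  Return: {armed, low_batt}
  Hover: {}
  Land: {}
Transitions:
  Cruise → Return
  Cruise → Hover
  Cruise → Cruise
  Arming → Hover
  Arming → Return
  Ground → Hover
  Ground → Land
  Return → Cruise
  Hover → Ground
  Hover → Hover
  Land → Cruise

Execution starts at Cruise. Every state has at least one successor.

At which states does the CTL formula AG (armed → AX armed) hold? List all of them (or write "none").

none

States satisfying armed → AX armed: {Cruise, Ground, Hover, Land}.
States satisfying AG (armed → AX armed): ∅.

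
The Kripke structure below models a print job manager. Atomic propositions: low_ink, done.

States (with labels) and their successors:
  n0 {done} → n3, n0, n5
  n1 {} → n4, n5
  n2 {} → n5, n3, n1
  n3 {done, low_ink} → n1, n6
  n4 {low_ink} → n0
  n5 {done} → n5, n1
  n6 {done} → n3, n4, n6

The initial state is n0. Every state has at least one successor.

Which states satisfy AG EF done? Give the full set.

States satisfying EF done: {n0, n1, n2, n3, n4, n5, n6}.
States satisfying AG EF done: {n0, n1, n2, n3, n4, n5, n6}.

{n0, n1, n2, n3, n4, n5, n6}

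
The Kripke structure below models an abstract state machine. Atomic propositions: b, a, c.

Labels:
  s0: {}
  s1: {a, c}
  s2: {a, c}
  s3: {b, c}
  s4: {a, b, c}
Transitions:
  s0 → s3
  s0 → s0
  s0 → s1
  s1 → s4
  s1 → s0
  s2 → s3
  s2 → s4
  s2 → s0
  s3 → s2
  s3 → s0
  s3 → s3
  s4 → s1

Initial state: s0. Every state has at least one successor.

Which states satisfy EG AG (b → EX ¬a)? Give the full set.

States satisfying AG (b → EX ¬a): ∅.
States satisfying EG AG (b → EX ¬a): ∅.

none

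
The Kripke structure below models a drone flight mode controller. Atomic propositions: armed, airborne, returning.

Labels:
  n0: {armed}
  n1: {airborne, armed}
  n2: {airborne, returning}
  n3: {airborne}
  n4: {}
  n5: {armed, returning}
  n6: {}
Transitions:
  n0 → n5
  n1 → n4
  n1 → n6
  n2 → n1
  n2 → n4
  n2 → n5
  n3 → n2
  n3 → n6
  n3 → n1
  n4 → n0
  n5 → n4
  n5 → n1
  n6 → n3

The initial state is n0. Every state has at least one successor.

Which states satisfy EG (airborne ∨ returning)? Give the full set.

States satisfying airborne ∨ returning: {n1, n2, n3, n5}.
States satisfying EG (airborne ∨ returning): ∅.

none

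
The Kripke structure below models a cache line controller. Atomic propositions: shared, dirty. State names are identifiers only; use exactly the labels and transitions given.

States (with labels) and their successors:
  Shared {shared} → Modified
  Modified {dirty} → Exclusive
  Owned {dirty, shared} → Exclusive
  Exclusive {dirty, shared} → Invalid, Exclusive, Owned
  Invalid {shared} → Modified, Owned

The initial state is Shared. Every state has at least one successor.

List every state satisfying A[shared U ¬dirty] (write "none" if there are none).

States satisfying shared: {Shared, Owned, Exclusive, Invalid}.
States satisfying ¬dirty: {Shared, Invalid}.
States satisfying A[shared U ¬dirty]: {Shared, Invalid}.

{Shared, Invalid}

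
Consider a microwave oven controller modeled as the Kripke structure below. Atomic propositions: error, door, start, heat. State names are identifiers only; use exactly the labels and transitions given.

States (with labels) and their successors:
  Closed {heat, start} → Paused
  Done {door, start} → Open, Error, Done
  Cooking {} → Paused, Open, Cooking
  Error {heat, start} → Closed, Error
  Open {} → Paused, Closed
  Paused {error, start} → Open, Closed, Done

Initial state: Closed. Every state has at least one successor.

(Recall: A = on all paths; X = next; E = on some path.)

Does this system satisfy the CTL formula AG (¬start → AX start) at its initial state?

Holds

States satisfying ¬start → AX start: {Closed, Done, Error, Open, Paused}.
States satisfying AG (¬start → AX start): {Closed, Done, Error, Open, Paused}.
Every state reachable from Closed satisfies ¬start → AX start.
Closed ∈ Sat(AG (¬start → AX start)).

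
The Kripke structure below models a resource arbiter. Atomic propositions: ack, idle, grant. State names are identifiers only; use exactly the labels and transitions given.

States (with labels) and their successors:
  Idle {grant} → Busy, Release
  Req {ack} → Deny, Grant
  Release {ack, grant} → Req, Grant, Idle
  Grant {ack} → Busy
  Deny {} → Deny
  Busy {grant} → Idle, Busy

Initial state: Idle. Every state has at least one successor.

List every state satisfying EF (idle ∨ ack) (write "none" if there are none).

{Idle, Req, Release, Grant, Busy}

States satisfying idle ∨ ack: {Req, Release, Grant}.
States satisfying EF (idle ∨ ack): {Idle, Req, Release, Grant, Busy}.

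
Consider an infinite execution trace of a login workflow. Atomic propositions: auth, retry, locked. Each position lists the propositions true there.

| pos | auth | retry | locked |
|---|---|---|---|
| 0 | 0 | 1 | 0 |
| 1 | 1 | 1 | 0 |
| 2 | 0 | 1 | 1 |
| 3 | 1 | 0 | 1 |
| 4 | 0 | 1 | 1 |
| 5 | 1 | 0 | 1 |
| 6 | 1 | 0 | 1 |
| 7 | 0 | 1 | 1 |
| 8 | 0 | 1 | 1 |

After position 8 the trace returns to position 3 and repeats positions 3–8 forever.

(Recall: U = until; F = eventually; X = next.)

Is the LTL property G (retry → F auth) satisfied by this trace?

retry → F auth holds at every position 0..8, and those are all positions ever visited, so G (retry → F auth) holds.
Positions where retry holds: 0, 1, 2, 4, 7, 8.
Check F auth at each: 0→ok, 1→ok, 2→ok, 4→ok, 7→ok, 8→ok.

Satisfied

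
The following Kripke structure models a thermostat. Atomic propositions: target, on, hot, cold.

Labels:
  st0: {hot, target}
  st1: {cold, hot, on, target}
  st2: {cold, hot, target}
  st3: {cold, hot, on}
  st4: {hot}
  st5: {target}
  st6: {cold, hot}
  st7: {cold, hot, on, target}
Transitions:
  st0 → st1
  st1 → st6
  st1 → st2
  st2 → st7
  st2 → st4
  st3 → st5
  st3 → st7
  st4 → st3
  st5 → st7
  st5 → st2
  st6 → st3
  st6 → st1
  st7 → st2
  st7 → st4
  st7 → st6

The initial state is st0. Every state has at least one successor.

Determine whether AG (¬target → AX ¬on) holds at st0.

States satisfying ¬target → AX ¬on: {st0, st1, st2, st5, st7}.
States satisfying AG (¬target → AX ¬on): ∅.
st3 is reachable from st0 and violates ¬target → AX ¬on, so AG fails at st0.
st0 ∉ Sat(AG (¬target → AX ¬on)).

Violated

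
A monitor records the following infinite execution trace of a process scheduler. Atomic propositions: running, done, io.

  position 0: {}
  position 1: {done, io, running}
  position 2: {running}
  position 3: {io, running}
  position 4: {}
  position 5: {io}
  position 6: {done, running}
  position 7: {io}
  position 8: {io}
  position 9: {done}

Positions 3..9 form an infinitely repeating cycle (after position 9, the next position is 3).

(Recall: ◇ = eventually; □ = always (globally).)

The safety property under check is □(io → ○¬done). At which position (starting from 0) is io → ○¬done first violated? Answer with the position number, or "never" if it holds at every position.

5

Check io → ○¬done at each position in order: 0 ✓, 1 ✓, 2 ✓, 3 ✓, 4 ✓.
At position 5 the labels are {io} and the next position 6 has {done, running}, so io → ○¬done is false there. This is the first violation.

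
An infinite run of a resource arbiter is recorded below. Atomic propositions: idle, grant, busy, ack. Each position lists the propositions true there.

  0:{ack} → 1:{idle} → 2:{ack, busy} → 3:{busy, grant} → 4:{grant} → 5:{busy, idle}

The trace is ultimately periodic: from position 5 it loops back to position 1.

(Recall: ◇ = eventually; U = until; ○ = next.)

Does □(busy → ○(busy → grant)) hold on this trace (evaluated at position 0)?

busy → ○(busy → grant) holds at every position 0..5, and those are all positions ever visited, so □(busy → ○(busy → grant)) holds.
Positions where busy holds: 2, 3, 5.
Check ○(busy → grant) at each: 2→ok, 3→ok, 5→ok.

Yes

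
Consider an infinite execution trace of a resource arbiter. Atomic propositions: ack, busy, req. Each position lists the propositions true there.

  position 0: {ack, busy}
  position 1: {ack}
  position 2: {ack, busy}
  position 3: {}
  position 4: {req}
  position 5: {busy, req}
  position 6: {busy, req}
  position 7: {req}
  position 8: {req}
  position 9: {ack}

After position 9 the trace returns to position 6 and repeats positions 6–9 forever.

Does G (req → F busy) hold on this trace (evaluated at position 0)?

req → F busy holds at every position 0..9, and those are all positions ever visited, so G (req → F busy) holds.
Positions where req holds: 4, 5, 6, 7, 8.
Check F busy at each: 4→ok, 5→ok, 6→ok, 7→ok, 8→ok.

Satisfied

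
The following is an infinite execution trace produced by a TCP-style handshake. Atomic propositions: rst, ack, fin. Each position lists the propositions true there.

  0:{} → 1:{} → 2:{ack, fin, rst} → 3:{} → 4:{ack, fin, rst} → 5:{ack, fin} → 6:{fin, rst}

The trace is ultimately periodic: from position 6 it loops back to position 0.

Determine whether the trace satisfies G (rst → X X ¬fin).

Does not hold

rst → X X ¬fin must hold at every position from 0 onward. It fails at position 2, so G (rst → X X ¬fin) is false.
Positions where rst holds: 2, 4, 6.
Check X X ¬fin at each: 2→fails, 4→fails, 6→ok.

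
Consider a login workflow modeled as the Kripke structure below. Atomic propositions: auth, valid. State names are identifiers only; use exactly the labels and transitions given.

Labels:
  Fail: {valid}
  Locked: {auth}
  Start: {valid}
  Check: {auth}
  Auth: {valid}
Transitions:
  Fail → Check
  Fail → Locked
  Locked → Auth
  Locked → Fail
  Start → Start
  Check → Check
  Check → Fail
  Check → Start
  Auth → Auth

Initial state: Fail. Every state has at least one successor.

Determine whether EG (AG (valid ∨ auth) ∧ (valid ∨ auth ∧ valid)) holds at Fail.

States satisfying AG (valid ∨ auth) ∧ (valid ∨ auth ∧ valid): {Fail, Start, Auth}.
States satisfying EG (AG (valid ∨ auth) ∧ (valid ∨ auth ∧ valid)): {Start, Auth}.
No suitable path/successor from Fail witnesses the formula.
Fail ∉ Sat(EG (AG (valid ∨ auth) ∧ (valid ∨ auth ∧ valid))).

Does not hold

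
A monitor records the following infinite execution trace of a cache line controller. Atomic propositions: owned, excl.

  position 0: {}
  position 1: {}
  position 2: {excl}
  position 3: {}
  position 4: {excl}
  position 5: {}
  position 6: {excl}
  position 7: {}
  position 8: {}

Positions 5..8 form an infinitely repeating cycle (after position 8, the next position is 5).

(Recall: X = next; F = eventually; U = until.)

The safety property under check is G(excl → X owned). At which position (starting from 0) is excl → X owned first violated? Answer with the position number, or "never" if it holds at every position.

Check excl → X owned at each position in order: 0 ✓, 1 ✓.
At position 2 the labels are {excl} and the next position 3 has {}, so excl → X owned is false there. This is the first violation.

2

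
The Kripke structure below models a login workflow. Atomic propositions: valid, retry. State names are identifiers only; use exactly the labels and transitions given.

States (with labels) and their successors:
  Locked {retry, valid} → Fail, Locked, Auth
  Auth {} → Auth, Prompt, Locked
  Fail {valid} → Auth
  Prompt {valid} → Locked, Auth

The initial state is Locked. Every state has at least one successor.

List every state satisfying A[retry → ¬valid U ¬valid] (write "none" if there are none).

States satisfying retry → ¬valid: {Auth, Fail, Prompt}.
States satisfying ¬valid: {Auth}.
States satisfying A[retry → ¬valid U ¬valid]: {Auth, Fail}.

{Auth, Fail}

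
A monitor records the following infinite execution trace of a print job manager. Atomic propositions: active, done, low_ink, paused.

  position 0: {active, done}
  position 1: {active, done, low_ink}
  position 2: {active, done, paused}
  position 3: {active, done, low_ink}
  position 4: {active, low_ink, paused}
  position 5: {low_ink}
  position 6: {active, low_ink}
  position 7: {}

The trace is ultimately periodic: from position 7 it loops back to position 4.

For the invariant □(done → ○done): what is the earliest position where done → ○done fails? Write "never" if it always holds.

Check done → ○done at each position in order: 0 ✓, 1 ✓, 2 ✓.
At position 3 the labels are {active, done, low_ink} and the next position 4 has {active, low_ink, paused}, so done → ○done is false there. This is the first violation.

3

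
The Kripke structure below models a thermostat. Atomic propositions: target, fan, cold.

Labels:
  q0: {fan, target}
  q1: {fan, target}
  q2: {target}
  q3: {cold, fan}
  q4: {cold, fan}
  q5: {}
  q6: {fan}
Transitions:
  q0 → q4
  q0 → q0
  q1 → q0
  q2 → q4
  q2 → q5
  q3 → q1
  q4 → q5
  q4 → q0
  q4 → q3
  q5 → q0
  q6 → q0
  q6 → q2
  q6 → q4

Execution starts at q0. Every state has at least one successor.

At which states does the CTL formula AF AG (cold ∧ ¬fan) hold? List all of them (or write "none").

none

States satisfying AG (cold ∧ ¬fan): ∅.
States satisfying AF AG (cold ∧ ¬fan): ∅.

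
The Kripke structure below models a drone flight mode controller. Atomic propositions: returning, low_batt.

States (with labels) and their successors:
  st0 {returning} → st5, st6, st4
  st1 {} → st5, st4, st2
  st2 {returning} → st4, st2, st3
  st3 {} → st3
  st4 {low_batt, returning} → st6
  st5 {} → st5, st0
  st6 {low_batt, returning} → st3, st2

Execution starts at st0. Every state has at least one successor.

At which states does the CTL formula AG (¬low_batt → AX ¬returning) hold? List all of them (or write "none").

{st3}

States satisfying ¬low_batt → AX ¬returning: {st3, st4, st6}.
States satisfying AG (¬low_batt → AX ¬returning): {st3}.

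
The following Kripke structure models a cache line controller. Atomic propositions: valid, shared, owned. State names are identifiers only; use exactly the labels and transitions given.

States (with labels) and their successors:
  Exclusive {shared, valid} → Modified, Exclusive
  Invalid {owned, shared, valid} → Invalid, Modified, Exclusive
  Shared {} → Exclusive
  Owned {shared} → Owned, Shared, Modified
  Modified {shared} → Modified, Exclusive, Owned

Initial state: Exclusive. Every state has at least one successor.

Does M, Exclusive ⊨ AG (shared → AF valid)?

No

States satisfying shared → AF valid: {Exclusive, Invalid, Shared}.
States satisfying AG (shared → AF valid): ∅.
Modified is reachable from Exclusive and violates shared → AF valid, so AG fails at Exclusive.
Exclusive ∉ Sat(AG (shared → AF valid)).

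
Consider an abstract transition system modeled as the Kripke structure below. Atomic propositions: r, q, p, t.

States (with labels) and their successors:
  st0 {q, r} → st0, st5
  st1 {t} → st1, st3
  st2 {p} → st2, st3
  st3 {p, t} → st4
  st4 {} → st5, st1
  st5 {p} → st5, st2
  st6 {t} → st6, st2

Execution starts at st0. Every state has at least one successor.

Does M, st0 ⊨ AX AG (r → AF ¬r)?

Does not hold

States satisfying AG (r → AF ¬r): {st1, st2, st3, st4, st5, st6}.
States satisfying AX AG (r → AF ¬r): {st1, st2, st3, st4, st5, st6}.
st0 ∉ Sat(AX AG (r → AF ¬r)).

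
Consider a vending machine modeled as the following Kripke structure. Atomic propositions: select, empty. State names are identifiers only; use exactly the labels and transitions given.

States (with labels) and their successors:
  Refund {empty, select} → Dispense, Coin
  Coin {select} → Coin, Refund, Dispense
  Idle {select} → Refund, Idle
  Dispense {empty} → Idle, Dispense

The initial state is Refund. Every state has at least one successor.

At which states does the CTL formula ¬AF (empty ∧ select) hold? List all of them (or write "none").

States satisfying empty ∧ select: {Refund}.
States satisfying AF (empty ∧ select): {Refund}.
States satisfying ¬AF (empty ∧ select): {Coin, Idle, Dispense}.

{Coin, Idle, Dispense}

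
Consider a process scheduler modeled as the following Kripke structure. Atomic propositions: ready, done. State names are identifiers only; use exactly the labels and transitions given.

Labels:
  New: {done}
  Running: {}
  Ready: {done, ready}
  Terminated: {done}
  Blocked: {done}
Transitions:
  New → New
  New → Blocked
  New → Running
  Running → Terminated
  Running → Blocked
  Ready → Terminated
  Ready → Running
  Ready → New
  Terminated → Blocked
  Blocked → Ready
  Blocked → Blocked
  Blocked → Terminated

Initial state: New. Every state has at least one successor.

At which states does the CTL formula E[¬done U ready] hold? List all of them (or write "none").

States satisfying ¬done: {Running}.
States satisfying ready: {Ready}.
States satisfying E[¬done U ready]: {Ready}.

{Ready}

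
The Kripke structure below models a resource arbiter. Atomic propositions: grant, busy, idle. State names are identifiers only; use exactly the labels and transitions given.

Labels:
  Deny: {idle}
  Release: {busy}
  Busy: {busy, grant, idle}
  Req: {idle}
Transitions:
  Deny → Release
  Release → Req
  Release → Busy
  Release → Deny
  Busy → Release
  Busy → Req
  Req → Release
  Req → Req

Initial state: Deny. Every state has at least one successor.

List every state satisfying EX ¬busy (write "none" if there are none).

States satisfying ¬busy: {Deny, Req}.
States satisfying EX ¬busy: {Release, Busy, Req}.

{Release, Busy, Req}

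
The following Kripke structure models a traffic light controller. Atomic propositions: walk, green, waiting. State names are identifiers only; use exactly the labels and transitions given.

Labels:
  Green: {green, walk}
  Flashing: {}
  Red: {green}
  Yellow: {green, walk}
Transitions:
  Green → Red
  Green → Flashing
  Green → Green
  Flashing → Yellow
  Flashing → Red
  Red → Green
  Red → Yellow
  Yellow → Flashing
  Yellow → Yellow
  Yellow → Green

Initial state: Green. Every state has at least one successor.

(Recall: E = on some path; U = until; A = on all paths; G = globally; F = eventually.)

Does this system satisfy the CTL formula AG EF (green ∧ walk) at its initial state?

Satisfied

States satisfying EF (green ∧ walk): {Green, Flashing, Red, Yellow}.
States satisfying AG EF (green ∧ walk): {Green, Flashing, Red, Yellow}.
Every state reachable from Green satisfies EF (green ∧ walk).
Green ∈ Sat(AG EF (green ∧ walk)).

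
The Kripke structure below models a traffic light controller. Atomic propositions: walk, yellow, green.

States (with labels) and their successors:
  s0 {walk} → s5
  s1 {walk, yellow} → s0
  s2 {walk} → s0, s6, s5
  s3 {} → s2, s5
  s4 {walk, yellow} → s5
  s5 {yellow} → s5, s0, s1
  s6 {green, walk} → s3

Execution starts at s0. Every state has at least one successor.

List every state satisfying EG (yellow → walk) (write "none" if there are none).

States satisfying yellow → walk: {s0, s1, s2, s3, s4, s6}.
States satisfying EG (yellow → walk): {s2, s3, s6}.

{s2, s3, s6}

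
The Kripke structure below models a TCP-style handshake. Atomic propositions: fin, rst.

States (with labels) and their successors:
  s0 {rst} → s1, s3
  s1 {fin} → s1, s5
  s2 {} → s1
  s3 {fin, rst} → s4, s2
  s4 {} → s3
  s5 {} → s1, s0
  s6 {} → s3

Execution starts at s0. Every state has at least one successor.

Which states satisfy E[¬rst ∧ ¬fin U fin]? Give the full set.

States satisfying ¬rst ∧ ¬fin: {s2, s4, s5, s6}.
States satisfying fin: {s1, s3}.
States satisfying E[¬rst ∧ ¬fin U fin]: {s1, s2, s3, s4, s5, s6}.

{s1, s2, s3, s4, s5, s6}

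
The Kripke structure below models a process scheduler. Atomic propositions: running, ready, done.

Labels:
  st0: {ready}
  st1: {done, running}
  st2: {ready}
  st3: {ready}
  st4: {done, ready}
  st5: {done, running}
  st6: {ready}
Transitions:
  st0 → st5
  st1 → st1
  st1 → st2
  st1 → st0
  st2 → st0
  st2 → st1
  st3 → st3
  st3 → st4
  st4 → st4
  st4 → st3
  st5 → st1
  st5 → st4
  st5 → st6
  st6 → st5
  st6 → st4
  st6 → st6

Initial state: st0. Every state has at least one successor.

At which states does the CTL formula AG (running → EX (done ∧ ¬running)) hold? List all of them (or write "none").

{st3, st4}

States satisfying running → EX (done ∧ ¬running): {st0, st2, st3, st4, st5, st6}.
States satisfying AG (running → EX (done ∧ ¬running)): {st3, st4}.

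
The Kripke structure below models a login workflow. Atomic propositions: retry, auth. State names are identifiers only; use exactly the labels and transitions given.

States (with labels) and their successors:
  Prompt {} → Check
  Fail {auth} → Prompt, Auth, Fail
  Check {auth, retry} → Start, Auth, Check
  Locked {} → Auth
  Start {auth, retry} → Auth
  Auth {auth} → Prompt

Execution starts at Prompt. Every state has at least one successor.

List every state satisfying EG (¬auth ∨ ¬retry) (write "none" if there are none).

States satisfying ¬auth ∨ ¬retry: {Prompt, Fail, Locked, Auth}.
States satisfying EG (¬auth ∨ ¬retry): {Fail}.

{Fail}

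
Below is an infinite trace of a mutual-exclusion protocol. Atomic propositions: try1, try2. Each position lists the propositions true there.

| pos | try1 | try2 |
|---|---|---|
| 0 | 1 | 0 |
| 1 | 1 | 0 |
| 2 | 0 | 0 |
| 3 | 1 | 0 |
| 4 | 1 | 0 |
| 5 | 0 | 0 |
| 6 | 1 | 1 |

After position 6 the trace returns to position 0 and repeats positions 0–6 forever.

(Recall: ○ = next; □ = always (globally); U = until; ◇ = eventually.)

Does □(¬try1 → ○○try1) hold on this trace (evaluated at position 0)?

Satisfied

¬try1 → ○○try1 holds at every position 0..6, and those are all positions ever visited, so □(¬try1 → ○○try1) holds.
Positions where ¬try1 holds: 2, 5.
Check ○○try1 at each: 2→ok, 5→ok.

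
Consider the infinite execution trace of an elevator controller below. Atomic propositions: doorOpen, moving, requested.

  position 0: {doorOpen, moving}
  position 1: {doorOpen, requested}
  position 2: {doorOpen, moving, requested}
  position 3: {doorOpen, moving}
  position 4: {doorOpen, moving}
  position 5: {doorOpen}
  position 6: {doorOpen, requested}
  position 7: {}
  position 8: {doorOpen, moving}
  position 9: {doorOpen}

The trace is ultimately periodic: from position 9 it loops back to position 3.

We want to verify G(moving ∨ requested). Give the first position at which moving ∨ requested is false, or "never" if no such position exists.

5

Check moving ∨ requested at each position in order: 0 ✓, 1 ✓, 2 ✓, 3 ✓, 4 ✓.
At position 5 the labels are {doorOpen}, so moving ∨ requested is false there. This is the first violation.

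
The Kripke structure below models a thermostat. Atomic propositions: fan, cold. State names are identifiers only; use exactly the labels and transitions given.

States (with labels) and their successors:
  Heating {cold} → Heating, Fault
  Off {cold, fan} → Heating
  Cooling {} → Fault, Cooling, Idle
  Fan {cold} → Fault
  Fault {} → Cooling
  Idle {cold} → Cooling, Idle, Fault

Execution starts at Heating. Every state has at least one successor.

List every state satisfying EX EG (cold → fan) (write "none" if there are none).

{Heating, Cooling, Fan, Fault, Idle}

States satisfying EG (cold → fan): {Cooling, Fault}.
States satisfying EX EG (cold → fan): {Heating, Cooling, Fan, Fault, Idle}.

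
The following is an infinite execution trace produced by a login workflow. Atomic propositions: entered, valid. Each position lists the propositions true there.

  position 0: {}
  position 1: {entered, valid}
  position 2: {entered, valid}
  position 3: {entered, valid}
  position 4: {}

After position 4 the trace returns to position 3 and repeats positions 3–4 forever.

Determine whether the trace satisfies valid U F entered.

Satisfied

Walking from position 0: F entered first holds at position 0, and valid holds at every earlier position along the way, so valid U F entered holds.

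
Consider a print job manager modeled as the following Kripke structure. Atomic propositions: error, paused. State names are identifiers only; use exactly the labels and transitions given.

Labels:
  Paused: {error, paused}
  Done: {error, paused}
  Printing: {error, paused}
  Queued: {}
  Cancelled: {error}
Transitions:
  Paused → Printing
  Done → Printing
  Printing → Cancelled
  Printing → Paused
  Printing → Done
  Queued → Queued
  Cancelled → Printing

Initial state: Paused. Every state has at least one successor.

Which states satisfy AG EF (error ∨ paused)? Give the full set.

{Paused, Done, Printing, Cancelled}

States satisfying EF (error ∨ paused): {Paused, Done, Printing, Cancelled}.
States satisfying AG EF (error ∨ paused): {Paused, Done, Printing, Cancelled}.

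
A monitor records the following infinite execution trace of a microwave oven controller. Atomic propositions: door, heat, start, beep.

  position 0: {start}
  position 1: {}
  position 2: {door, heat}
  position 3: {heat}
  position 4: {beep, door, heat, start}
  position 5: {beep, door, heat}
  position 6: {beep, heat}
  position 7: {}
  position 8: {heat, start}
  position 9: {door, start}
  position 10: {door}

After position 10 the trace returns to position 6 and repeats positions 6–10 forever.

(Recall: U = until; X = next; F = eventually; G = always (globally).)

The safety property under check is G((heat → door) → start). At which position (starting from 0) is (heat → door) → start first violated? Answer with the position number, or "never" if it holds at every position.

Check (heat → door) → start at each position in order: 0 ✓.
At position 1 the labels are {}, so (heat → door) → start is false there. This is the first violation.

1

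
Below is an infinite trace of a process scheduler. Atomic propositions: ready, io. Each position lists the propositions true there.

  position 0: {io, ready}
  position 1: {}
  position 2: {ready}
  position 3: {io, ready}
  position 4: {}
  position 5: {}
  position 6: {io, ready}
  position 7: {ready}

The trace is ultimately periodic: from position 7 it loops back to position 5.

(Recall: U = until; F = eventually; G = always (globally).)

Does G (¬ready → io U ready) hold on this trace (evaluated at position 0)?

No

¬ready → io U ready must hold at every position from 0 onward. It fails at position 1, so G (¬ready → io U ready) is false.
Positions where ¬ready holds: 1, 4, 5.
Check io U ready at each: 1→fails, 4→fails, 5→fails.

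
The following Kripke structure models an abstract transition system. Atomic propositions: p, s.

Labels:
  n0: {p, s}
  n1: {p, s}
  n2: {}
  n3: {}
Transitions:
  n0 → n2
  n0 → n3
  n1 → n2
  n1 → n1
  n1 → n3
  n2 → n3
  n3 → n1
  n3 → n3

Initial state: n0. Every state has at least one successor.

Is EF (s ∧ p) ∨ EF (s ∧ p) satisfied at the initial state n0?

Holds

States satisfying s ∧ p: {n0, n1}.
States satisfying EF (s ∧ p): {n0, n1, n2, n3}.
States satisfying EF (s ∧ p) ∨ EF (s ∧ p): {n0, n1, n2, n3}.
n0 ∈ Sat(EF (s ∧ p) ∨ EF (s ∧ p)).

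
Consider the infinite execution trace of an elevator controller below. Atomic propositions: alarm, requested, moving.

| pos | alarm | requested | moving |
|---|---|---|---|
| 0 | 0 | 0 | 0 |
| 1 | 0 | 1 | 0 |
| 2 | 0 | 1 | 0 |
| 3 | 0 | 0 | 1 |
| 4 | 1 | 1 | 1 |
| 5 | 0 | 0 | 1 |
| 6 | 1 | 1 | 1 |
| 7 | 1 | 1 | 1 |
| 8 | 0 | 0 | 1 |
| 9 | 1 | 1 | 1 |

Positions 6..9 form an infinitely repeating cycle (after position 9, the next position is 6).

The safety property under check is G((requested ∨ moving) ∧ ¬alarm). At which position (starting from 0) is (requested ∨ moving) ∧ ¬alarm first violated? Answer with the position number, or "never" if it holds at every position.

0

At position 0 the labels are {}, so (requested ∨ moving) ∧ ¬alarm is false there. This is the first violation.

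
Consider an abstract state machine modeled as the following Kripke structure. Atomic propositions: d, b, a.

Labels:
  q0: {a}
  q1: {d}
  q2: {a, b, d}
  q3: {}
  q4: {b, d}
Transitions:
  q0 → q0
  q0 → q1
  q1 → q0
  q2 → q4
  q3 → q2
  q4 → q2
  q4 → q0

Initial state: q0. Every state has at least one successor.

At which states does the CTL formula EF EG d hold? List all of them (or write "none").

States satisfying EG d: {q2, q4}.
States satisfying EF EG d: {q2, q3, q4}.

{q2, q3, q4}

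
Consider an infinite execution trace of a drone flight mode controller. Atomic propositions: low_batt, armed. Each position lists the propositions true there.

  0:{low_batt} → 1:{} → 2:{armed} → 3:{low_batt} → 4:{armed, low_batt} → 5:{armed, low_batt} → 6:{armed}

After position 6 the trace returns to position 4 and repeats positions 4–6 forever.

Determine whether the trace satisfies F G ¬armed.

G ¬armed is false at every position 0..6, so it never becomes true and F G ¬armed fails.

No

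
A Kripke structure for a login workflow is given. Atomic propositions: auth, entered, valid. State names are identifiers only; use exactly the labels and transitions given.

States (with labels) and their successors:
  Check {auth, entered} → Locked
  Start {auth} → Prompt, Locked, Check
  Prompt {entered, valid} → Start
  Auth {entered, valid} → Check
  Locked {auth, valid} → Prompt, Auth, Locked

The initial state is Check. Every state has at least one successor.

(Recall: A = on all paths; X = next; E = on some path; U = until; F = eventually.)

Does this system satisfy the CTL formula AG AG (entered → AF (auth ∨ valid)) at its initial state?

Yes

States satisfying AG (entered → AF (auth ∨ valid)): {Check, Start, Prompt, Auth, Locked}.
States satisfying AG AG (entered → AF (auth ∨ valid)): {Check, Start, Prompt, Auth, Locked}.
Every state reachable from Check satisfies AG (entered → AF (auth ∨ valid)).
Check ∈ Sat(AG AG (entered → AF (auth ∨ valid))).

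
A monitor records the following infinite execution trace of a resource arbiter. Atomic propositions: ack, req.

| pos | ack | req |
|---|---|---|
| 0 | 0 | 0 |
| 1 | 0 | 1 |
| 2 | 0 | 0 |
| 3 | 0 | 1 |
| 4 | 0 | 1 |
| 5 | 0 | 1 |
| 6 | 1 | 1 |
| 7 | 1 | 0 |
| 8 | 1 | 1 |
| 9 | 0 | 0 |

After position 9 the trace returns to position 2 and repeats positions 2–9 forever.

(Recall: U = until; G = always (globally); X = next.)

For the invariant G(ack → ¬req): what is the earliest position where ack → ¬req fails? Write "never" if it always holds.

Check ack → ¬req at each position in order: 0 ✓, 1 ✓, 2 ✓, 3 ✓, 4 ✓, 5 ✓.
At position 6 the labels are {ack, req}, so ack → ¬req is false there. This is the first violation.

6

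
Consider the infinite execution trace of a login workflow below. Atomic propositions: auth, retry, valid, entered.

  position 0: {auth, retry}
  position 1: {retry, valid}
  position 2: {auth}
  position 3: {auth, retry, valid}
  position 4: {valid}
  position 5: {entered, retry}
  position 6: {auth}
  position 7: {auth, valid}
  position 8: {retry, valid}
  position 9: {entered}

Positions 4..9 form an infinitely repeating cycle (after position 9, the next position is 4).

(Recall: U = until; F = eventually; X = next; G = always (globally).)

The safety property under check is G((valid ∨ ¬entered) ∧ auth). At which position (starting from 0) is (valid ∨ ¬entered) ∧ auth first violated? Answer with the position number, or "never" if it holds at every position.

Check (valid ∨ ¬entered) ∧ auth at each position in order: 0 ✓.
At position 1 the labels are {retry, valid}, so (valid ∨ ¬entered) ∧ auth is false there. This is the first violation.

1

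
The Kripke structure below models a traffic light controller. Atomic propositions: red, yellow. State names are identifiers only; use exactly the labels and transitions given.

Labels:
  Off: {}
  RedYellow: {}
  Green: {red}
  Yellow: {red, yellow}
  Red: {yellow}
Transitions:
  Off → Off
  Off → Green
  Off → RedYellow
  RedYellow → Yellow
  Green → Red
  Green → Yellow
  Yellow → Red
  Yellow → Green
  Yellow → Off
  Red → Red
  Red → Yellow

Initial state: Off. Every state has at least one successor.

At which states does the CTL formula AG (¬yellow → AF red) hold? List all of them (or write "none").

States satisfying ¬yellow → AF red: {RedYellow, Green, Yellow, Red}.
States satisfying AG (¬yellow → AF red): ∅.

none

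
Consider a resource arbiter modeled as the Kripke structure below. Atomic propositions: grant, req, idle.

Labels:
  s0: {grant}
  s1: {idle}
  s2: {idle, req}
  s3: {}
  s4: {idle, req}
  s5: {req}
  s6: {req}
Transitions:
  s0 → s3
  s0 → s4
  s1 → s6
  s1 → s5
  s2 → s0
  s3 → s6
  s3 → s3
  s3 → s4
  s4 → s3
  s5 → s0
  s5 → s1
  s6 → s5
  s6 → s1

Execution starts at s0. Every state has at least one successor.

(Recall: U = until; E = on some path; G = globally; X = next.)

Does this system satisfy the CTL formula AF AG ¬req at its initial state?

States satisfying AG ¬req: ∅.
States satisfying AF AG ¬req: ∅.
There is a path from s0 along which AG ¬req never holds.
s0 ∉ Sat(AF AG ¬req).

No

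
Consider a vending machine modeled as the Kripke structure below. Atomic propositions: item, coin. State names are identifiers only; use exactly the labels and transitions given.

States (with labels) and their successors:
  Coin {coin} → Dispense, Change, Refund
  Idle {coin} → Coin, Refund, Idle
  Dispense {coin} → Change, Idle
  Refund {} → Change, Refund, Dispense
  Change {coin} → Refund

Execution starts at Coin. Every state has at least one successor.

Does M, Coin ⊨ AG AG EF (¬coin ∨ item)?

States satisfying AG EF (¬coin ∨ item): {Coin, Idle, Dispense, Refund, Change}.
States satisfying AG AG EF (¬coin ∨ item): {Coin, Idle, Dispense, Refund, Change}.
Every state reachable from Coin satisfies AG EF (¬coin ∨ item).
Coin ∈ Sat(AG AG EF (¬coin ∨ item)).

Yes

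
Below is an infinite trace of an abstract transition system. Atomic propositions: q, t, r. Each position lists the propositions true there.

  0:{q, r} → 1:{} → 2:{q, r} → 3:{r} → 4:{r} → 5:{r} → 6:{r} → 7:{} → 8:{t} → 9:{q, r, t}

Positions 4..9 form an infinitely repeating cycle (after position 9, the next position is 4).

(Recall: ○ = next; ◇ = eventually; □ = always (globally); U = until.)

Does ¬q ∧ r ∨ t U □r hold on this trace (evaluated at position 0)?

Walking from position 0: at position 0, □r has not yet held and t fails, so t U □r is false.
At position 0: ¬q ∧ r is false; t U □r is false; so ¬q ∧ r ∨ t U □r is false.

Does not hold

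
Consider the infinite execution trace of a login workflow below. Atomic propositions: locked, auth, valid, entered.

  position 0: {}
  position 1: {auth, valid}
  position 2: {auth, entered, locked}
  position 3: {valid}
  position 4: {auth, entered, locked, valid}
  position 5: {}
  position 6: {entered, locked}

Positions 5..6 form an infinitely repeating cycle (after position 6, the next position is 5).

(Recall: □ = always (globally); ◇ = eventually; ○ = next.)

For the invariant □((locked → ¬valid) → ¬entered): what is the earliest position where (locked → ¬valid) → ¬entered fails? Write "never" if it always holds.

Check (locked → ¬valid) → ¬entered at each position in order: 0 ✓, 1 ✓.
At position 2 the labels are {auth, entered, locked}, so (locked → ¬valid) → ¬entered is false there. This is the first violation.

2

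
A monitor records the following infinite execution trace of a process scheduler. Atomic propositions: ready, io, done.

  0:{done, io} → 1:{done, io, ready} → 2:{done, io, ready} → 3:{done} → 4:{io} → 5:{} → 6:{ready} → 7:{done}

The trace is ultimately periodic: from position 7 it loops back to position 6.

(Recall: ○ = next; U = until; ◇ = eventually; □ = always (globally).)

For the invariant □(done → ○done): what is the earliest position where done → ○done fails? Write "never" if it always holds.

Check done → ○done at each position in order: 0 ✓, 1 ✓, 2 ✓.
At position 3 the labels are {done} and the next position 4 has {io}, so done → ○done is false there. This is the first violation.

3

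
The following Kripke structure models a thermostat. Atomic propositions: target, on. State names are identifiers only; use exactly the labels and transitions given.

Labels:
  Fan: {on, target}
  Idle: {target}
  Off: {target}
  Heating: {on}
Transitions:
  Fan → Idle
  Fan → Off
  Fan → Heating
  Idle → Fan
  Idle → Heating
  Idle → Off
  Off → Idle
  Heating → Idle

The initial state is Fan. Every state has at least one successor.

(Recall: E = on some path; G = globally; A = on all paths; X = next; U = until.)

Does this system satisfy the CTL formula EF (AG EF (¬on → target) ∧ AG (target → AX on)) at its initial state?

Violated

States satisfying AG EF (¬on → target) ∧ AG (target → AX on): ∅.
States satisfying EF (AG EF (¬on → target) ∧ AG (target → AX on)): ∅.
No suitable path/successor from Fan witnesses the formula.
Fan ∉ Sat(EF (AG EF (¬on → target) ∧ AG (target → AX on))).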